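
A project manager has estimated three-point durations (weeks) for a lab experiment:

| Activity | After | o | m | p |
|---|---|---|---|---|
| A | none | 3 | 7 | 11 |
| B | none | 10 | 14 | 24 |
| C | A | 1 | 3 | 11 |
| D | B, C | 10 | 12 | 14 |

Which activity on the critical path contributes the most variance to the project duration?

te_A = (3 + 4·7 + 11)/6 = 42/6 = 7; σ²_A = ((11−3)/6)² = 1.778
te_B = (10 + 4·14 + 24)/6 = 90/6 = 15; σ²_B = ((24−10)/6)² = 5.444
te_C = (1 + 4·3 + 11)/6 = 24/6 = 4; σ²_C = ((11−1)/6)² = 2.778
te_D = (10 + 4·12 + 14)/6 = 72/6 = 12; σ²_D = ((14−10)/6)² = 0.444

Forward pass:
ES_A = 0; EF_A = 7
ES_B = 0; EF_B = 15
ES_C = 7; EF_C = 7+4 = 11
ES_D = max(EF_B=15, EF_C=11) = 15; EF_D = 15+12 = 27
Expected project duration μ = 27 weeks. Critical path: B → D.

Variances on critical path: σ²_B=5.444, σ²_D=0.444.
Largest is σ²_B = 5.444.

B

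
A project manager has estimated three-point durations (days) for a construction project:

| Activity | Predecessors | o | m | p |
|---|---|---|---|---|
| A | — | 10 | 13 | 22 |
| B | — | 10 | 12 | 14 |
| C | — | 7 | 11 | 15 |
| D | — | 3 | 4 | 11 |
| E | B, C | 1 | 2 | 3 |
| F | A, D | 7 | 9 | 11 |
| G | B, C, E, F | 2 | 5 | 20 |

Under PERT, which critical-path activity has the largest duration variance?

te_A = (10 + 4·13 + 22)/6 = 84/6 = 14; σ²_A = ((22−10)/6)² = 4.000
te_B = (10 + 4·12 + 14)/6 = 72/6 = 12; σ²_B = ((14−10)/6)² = 0.444
te_C = (7 + 4·11 + 15)/6 = 66/6 = 11; σ²_C = ((15−7)/6)² = 1.778
te_D = (3 + 4·4 + 11)/6 = 30/6 = 5; σ²_D = ((11−3)/6)² = 1.778
te_E = (1 + 4·2 + 3)/6 = 12/6 = 2; σ²_E = ((3−1)/6)² = 0.111
te_F = (7 + 4·9 + 11)/6 = 54/6 = 9; σ²_F = ((11−7)/6)² = 0.444
te_G = (2 + 4·5 + 20)/6 = 42/6 = 7; σ²_G = ((20−2)/6)² = 9.000

Forward pass:
ES_A = 0; EF_A = 14
ES_B = 0; EF_B = 12
ES_C = 0; EF_C = 11
ES_D = 0; EF_D = 5
ES_E = max(EF_B=12, EF_C=11) = 12; EF_E = 12+2 = 14
ES_F = max(EF_A=14, EF_D=5) = 14; EF_F = 14+9 = 23
ES_G = max(EF_B=12, EF_C=11, EF_E=14, EF_F=23) = 23; EF_G = 23+7 = 30
Expected project duration μ = 30 days. Critical path: A → F → G.

Variances on critical path: σ²_A=4.000, σ²_F=0.444, σ²_G=9.000.
Largest is σ²_G = 9.000.

G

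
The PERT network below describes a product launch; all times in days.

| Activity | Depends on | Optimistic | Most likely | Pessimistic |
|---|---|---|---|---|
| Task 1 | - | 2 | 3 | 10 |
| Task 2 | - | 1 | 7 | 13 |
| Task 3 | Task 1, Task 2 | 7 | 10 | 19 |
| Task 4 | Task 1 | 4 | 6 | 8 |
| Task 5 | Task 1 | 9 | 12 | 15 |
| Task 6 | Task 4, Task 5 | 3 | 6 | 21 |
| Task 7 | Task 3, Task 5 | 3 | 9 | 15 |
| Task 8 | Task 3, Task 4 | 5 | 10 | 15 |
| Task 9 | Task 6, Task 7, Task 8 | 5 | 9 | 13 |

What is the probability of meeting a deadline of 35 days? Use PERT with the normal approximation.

0.286

te_Task 1 = (2 + 4·3 + 10)/6 = 24/6 = 4; σ²_Task 1 = ((10−2)/6)² = 1.778
te_Task 2 = (1 + 4·7 + 13)/6 = 42/6 = 7; σ²_Task 2 = ((13−1)/6)² = 4.000
te_Task 3 = (7 + 4·10 + 19)/6 = 66/6 = 11; σ²_Task 3 = ((19−7)/6)² = 4.000
te_Task 4 = (4 + 4·6 + 8)/6 = 36/6 = 6; σ²_Task 4 = ((8−4)/6)² = 0.444
te_Task 5 = (9 + 4·12 + 15)/6 = 72/6 = 12; σ²_Task 5 = ((15−9)/6)² = 1.000
te_Task 6 = (3 + 4·6 + 21)/6 = 48/6 = 8; σ²_Task 6 = ((21−3)/6)² = 9.000
te_Task 7 = (3 + 4·9 + 15)/6 = 54/6 = 9; σ²_Task 7 = ((15−3)/6)² = 4.000
te_Task 8 = (5 + 4·10 + 15)/6 = 60/6 = 10; σ²_Task 8 = ((15−5)/6)² = 2.778
te_Task 9 = (5 + 4·9 + 13)/6 = 54/6 = 9; σ²_Task 9 = ((13−5)/6)² = 1.778

Forward pass:
ES_Task 1 = 0; EF_Task 1 = 4
ES_Task 2 = 0; EF_Task 2 = 7
ES_Task 3 = max(EF_Task 1=4, EF_Task 2=7) = 7; EF_Task 3 = 7+11 = 18
ES_Task 4 = 4; EF_Task 4 = 4+6 = 10
ES_Task 5 = 4; EF_Task 5 = 4+12 = 16
ES_Task 6 = max(EF_Task 4=10, EF_Task 5=16) = 16; EF_Task 6 = 16+8 = 24
ES_Task 7 = max(EF_Task 3=18, EF_Task 5=16) = 18; EF_Task 7 = 18+9 = 27
ES_Task 8 = max(EF_Task 3=18, EF_Task 4=10) = 18; EF_Task 8 = 18+10 = 28
ES_Task 9 = max(EF_Task 6=24, EF_Task 7=27, EF_Task 8=28) = 28; EF_Task 9 = 28+9 = 37
Expected project duration μ = 37 days. Critical path: Task 2 → Task 3 → Task 8 → Task 9.

Variance along critical path = 4.000 + 4.000 + 2.778 + 1.778 = 12.556; σ = √12.556 = 3.543 days.
Z = (35 − 37) / 3.543 = -0.564
P(T ≤ 35) = Φ(-0.564) ≈ 0.286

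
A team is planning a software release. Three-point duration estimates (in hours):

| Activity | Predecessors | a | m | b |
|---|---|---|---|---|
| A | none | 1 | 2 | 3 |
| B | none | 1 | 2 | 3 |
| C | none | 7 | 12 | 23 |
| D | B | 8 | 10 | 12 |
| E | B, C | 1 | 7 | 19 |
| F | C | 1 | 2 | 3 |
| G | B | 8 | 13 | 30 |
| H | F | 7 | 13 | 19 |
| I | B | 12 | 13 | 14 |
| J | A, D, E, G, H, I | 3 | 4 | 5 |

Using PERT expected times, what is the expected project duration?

te_A = (1 + 4·2 + 3)/6 = 12/6 = 2
te_B = (1 + 4·2 + 3)/6 = 12/6 = 2
te_C = (7 + 4·12 + 23)/6 = 78/6 = 13
te_D = (8 + 4·10 + 12)/6 = 60/6 = 10
te_E = (1 + 4·7 + 19)/6 = 48/6 = 8
te_F = (1 + 4·2 + 3)/6 = 12/6 = 2
te_G = (8 + 4·13 + 30)/6 = 90/6 = 15
te_H = (7 + 4·13 + 19)/6 = 78/6 = 13
te_I = (12 + 4·13 + 14)/6 = 78/6 = 13
te_J = (3 + 4·4 + 5)/6 = 24/6 = 4

Forward pass:
ES_A = 0; EF_A = 2
ES_B = 0; EF_B = 2
ES_C = 0; EF_C = 13
ES_D = 2; EF_D = 2+10 = 12
ES_E = max(EF_B=2, EF_C=13) = 13; EF_E = 13+8 = 21
ES_F = 13; EF_F = 13+2 = 15
ES_G = 2; EF_G = 2+15 = 17
ES_H = 15; EF_H = 15+13 = 28
ES_I = 2; EF_I = 2+13 = 15
ES_J = max(EF_A=2, EF_D=12, EF_E=21, EF_G=17, EF_H=28, EF_I=15) = 28; EF_J = 28+4 = 32
Expected project duration μ = 32 hours. Critical path: C → F → H → J.

32 hours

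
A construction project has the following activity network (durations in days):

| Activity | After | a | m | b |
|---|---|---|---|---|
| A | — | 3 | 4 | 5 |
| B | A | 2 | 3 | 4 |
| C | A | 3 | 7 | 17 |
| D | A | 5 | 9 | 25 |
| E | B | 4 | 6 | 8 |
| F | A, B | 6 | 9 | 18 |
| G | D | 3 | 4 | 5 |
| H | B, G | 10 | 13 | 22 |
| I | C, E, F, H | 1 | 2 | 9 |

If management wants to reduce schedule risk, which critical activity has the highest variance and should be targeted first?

D

te_A = (3 + 4·4 + 5)/6 = 24/6 = 4; σ²_A = ((5−3)/6)² = 0.111
te_B = (2 + 4·3 + 4)/6 = 18/6 = 3; σ²_B = ((4−2)/6)² = 0.111
te_C = (3 + 4·7 + 17)/6 = 48/6 = 8; σ²_C = ((17−3)/6)² = 5.444
te_D = (5 + 4·9 + 25)/6 = 66/6 = 11; σ²_D = ((25−5)/6)² = 11.111
te_E = (4 + 4·6 + 8)/6 = 36/6 = 6; σ²_E = ((8−4)/6)² = 0.444
te_F = (6 + 4·9 + 18)/6 = 60/6 = 10; σ²_F = ((18−6)/6)² = 4.000
te_G = (3 + 4·4 + 5)/6 = 24/6 = 4; σ²_G = ((5−3)/6)² = 0.111
te_H = (10 + 4·13 + 22)/6 = 84/6 = 14; σ²_H = ((22−10)/6)² = 4.000
te_I = (1 + 4·2 + 9)/6 = 18/6 = 3; σ²_I = ((9−1)/6)² = 1.778

Forward pass:
ES_A = 0; EF_A = 4
ES_B = 4; EF_B = 4+3 = 7
ES_C = 4; EF_C = 4+8 = 12
ES_D = 4; EF_D = 4+11 = 15
ES_E = 7; EF_E = 7+6 = 13
ES_F = max(EF_A=4, EF_B=7) = 7; EF_F = 7+10 = 17
ES_G = 15; EF_G = 15+4 = 19
ES_H = max(EF_B=7, EF_G=19) = 19; EF_H = 19+14 = 33
ES_I = max(EF_C=12, EF_E=13, EF_F=17, EF_H=33) = 33; EF_I = 33+3 = 36
Expected project duration μ = 36 days. Critical path: A → D → G → H → I.

Variances on critical path: σ²_A=0.111, σ²_D=11.111, σ²_G=0.111, σ²_H=4.000, σ²_I=1.778.
Largest is σ²_D = 11.111.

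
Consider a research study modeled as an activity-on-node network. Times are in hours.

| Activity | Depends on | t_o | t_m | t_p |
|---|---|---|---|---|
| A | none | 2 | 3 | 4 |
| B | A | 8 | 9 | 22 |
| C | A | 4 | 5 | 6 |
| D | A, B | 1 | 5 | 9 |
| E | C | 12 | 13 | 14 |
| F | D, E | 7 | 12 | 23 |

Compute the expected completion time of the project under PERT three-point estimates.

34 hours

te_A = (2 + 4·3 + 4)/6 = 18/6 = 3
te_B = (8 + 4·9 + 22)/6 = 66/6 = 11
te_C = (4 + 4·5 + 6)/6 = 30/6 = 5
te_D = (1 + 4·5 + 9)/6 = 30/6 = 5
te_E = (12 + 4·13 + 14)/6 = 78/6 = 13
te_F = (7 + 4·12 + 23)/6 = 78/6 = 13

Forward pass:
ES_A = 0; EF_A = 3
ES_B = 3; EF_B = 3+11 = 14
ES_C = 3; EF_C = 3+5 = 8
ES_D = max(EF_A=3, EF_B=14) = 14; EF_D = 14+5 = 19
ES_E = 8; EF_E = 8+13 = 21
ES_F = max(EF_D=19, EF_E=21) = 21; EF_F = 21+13 = 34
Expected project duration μ = 34 hours. Critical path: A → C → E → F.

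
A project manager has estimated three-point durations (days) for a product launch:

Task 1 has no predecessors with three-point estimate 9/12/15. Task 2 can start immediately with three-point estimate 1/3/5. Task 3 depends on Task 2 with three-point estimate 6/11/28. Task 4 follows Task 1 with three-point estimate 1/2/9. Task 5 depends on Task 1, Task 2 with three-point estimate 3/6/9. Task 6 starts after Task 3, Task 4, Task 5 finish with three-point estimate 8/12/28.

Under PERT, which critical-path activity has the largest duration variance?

Task 6

te_Task 1 = (9 + 4·12 + 15)/6 = 72/6 = 12; σ²_Task 1 = ((15−9)/6)² = 1.000
te_Task 2 = (1 + 4·3 + 5)/6 = 18/6 = 3; σ²_Task 2 = ((5−1)/6)² = 0.444
te_Task 3 = (6 + 4·11 + 28)/6 = 78/6 = 13; σ²_Task 3 = ((28−6)/6)² = 13.444
te_Task 4 = (1 + 4·2 + 9)/6 = 18/6 = 3; σ²_Task 4 = ((9−1)/6)² = 1.778
te_Task 5 = (3 + 4·6 + 9)/6 = 36/6 = 6; σ²_Task 5 = ((9−3)/6)² = 1.000
te_Task 6 = (8 + 4·12 + 28)/6 = 84/6 = 14; σ²_Task 6 = ((28−8)/6)² = 11.111

Forward pass:
ES_Task 1 = 0; EF_Task 1 = 12
ES_Task 2 = 0; EF_Task 2 = 3
ES_Task 3 = 3; EF_Task 3 = 3+13 = 16
ES_Task 4 = 12; EF_Task 4 = 12+3 = 15
ES_Task 5 = max(EF_Task 1=12, EF_Task 2=3) = 12; EF_Task 5 = 12+6 = 18
ES_Task 6 = max(EF_Task 3=16, EF_Task 4=15, EF_Task 5=18) = 18; EF_Task 6 = 18+14 = 32
Expected project duration μ = 32 days. Critical path: Task 1 → Task 5 → Task 6.

Variances on critical path: σ²_Task 1=1.000, σ²_Task 5=1.000, σ²_Task 6=11.111.
Largest is σ²_Task 6 = 11.111.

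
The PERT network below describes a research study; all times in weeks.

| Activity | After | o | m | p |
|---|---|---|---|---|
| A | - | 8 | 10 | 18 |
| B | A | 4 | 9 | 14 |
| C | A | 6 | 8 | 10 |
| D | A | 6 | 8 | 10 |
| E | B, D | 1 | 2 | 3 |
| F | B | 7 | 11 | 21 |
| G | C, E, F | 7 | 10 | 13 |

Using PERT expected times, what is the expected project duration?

42 weeks

te_A = (8 + 4·10 + 18)/6 = 66/6 = 11
te_B = (4 + 4·9 + 14)/6 = 54/6 = 9
te_C = (6 + 4·8 + 10)/6 = 48/6 = 8
te_D = (6 + 4·8 + 10)/6 = 48/6 = 8
te_E = (1 + 4·2 + 3)/6 = 12/6 = 2
te_F = (7 + 4·11 + 21)/6 = 72/6 = 12
te_G = (7 + 4·10 + 13)/6 = 60/6 = 10

Forward pass:
ES_A = 0; EF_A = 11
ES_B = 11; EF_B = 11+9 = 20
ES_C = 11; EF_C = 11+8 = 19
ES_D = 11; EF_D = 11+8 = 19
ES_E = max(EF_B=20, EF_D=19) = 20; EF_E = 20+2 = 22
ES_F = 20; EF_F = 20+12 = 32
ES_G = max(EF_C=19, EF_E=22, EF_F=32) = 32; EF_G = 32+10 = 42
Expected project duration μ = 42 weeks. Critical path: A → B → F → G.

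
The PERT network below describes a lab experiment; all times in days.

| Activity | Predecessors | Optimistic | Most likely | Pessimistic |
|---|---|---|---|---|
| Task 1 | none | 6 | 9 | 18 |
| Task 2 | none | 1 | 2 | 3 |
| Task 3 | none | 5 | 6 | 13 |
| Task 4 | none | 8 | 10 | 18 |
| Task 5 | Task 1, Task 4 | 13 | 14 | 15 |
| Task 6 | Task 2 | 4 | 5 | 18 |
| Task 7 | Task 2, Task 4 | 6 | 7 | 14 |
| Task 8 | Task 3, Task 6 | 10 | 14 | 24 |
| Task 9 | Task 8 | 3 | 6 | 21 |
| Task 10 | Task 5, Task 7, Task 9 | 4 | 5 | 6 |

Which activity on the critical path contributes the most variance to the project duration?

te_Task 1 = (6 + 4·9 + 18)/6 = 60/6 = 10; σ²_Task 1 = ((18−6)/6)² = 4.000
te_Task 2 = (1 + 4·2 + 3)/6 = 12/6 = 2; σ²_Task 2 = ((3−1)/6)² = 0.111
te_Task 3 = (5 + 4·6 + 13)/6 = 42/6 = 7; σ²_Task 3 = ((13−5)/6)² = 1.778
te_Task 4 = (8 + 4·10 + 18)/6 = 66/6 = 11; σ²_Task 4 = ((18−8)/6)² = 2.778
te_Task 5 = (13 + 4·14 + 15)/6 = 84/6 = 14; σ²_Task 5 = ((15−13)/6)² = 0.111
te_Task 6 = (4 + 4·5 + 18)/6 = 42/6 = 7; σ²_Task 6 = ((18−4)/6)² = 5.444
te_Task 7 = (6 + 4·7 + 14)/6 = 48/6 = 8; σ²_Task 7 = ((14−6)/6)² = 1.778
te_Task 8 = (10 + 4·14 + 24)/6 = 90/6 = 15; σ²_Task 8 = ((24−10)/6)² = 5.444
te_Task 9 = (3 + 4·6 + 21)/6 = 48/6 = 8; σ²_Task 9 = ((21−3)/6)² = 9.000
te_Task 10 = (4 + 4·5 + 6)/6 = 30/6 = 5; σ²_Task 10 = ((6−4)/6)² = 0.111

Forward pass:
ES_Task 1 = 0; EF_Task 1 = 10
ES_Task 2 = 0; EF_Task 2 = 2
ES_Task 3 = 0; EF_Task 3 = 7
ES_Task 4 = 0; EF_Task 4 = 11
ES_Task 5 = max(EF_Task 1=10, EF_Task 4=11) = 11; EF_Task 5 = 11+14 = 25
ES_Task 6 = 2; EF_Task 6 = 2+7 = 9
ES_Task 7 = max(EF_Task 2=2, EF_Task 4=11) = 11; EF_Task 7 = 11+8 = 19
ES_Task 8 = max(EF_Task 3=7, EF_Task 6=9) = 9; EF_Task 8 = 9+15 = 24
ES_Task 9 = 24; EF_Task 9 = 24+8 = 32
ES_Task 10 = max(EF_Task 5=25, EF_Task 7=19, EF_Task 9=32) = 32; EF_Task 10 = 32+5 = 37
Expected project duration μ = 37 days. Critical path: Task 2 → Task 6 → Task 8 → Task 9 → Task 10.

Variances on critical path: σ²_Task 2=0.111, σ²_Task 6=5.444, σ²_Task 8=5.444, σ²_Task 9=9.000, σ²_Task 10=0.111.
Largest is σ²_Task 9 = 9.000.

Task 9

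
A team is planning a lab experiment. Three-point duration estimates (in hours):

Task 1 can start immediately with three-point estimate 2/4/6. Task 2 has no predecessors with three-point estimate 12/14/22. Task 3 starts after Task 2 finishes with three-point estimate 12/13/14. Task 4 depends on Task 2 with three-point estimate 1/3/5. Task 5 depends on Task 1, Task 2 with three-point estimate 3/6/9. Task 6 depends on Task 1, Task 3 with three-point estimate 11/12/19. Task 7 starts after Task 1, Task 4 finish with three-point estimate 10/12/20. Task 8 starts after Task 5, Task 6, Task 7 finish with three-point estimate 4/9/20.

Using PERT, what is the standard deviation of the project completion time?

3.43 hours

te_Task 1 = (2 + 4·4 + 6)/6 = 24/6 = 4; σ²_Task 1 = ((6−2)/6)² = 0.444
te_Task 2 = (12 + 4·14 + 22)/6 = 90/6 = 15; σ²_Task 2 = ((22−12)/6)² = 2.778
te_Task 3 = (12 + 4·13 + 14)/6 = 78/6 = 13; σ²_Task 3 = ((14−12)/6)² = 0.111
te_Task 4 = (1 + 4·3 + 5)/6 = 18/6 = 3; σ²_Task 4 = ((5−1)/6)² = 0.444
te_Task 5 = (3 + 4·6 + 9)/6 = 36/6 = 6; σ²_Task 5 = ((9−3)/6)² = 1.000
te_Task 6 = (11 + 4·12 + 19)/6 = 78/6 = 13; σ²_Task 6 = ((19−11)/6)² = 1.778
te_Task 7 = (10 + 4·12 + 20)/6 = 78/6 = 13; σ²_Task 7 = ((20−10)/6)² = 2.778
te_Task 8 = (4 + 4·9 + 20)/6 = 60/6 = 10; σ²_Task 8 = ((20−4)/6)² = 7.111

Forward pass:
ES_Task 1 = 0; EF_Task 1 = 4
ES_Task 2 = 0; EF_Task 2 = 15
ES_Task 3 = 15; EF_Task 3 = 15+13 = 28
ES_Task 4 = 15; EF_Task 4 = 15+3 = 18
ES_Task 5 = max(EF_Task 1=4, EF_Task 2=15) = 15; EF_Task 5 = 15+6 = 21
ES_Task 6 = max(EF_Task 1=4, EF_Task 3=28) = 28; EF_Task 6 = 28+13 = 41
ES_Task 7 = max(EF_Task 1=4, EF_Task 4=18) = 18; EF_Task 7 = 18+13 = 31
ES_Task 8 = max(EF_Task 5=21, EF_Task 6=41, EF_Task 7=31) = 41; EF_Task 8 = 41+10 = 51
Expected project duration μ = 51 hours. Critical path: Task 2 → Task 3 → Task 6 → Task 8.

Variance along critical path = 2.778 + 0.111 + 1.778 + 7.111 = 11.778
σ = √11.778 = 3.432 hours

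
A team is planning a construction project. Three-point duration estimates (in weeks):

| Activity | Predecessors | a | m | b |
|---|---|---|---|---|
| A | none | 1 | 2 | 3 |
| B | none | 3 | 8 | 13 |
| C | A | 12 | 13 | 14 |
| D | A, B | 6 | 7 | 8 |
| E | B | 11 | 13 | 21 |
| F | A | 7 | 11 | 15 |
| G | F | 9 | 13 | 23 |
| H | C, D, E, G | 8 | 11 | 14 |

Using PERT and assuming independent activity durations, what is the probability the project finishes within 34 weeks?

te_A = (1 + 4·2 + 3)/6 = 12/6 = 2; σ²_A = ((3−1)/6)² = 0.111
te_B = (3 + 4·8 + 13)/6 = 48/6 = 8; σ²_B = ((13−3)/6)² = 2.778
te_C = (12 + 4·13 + 14)/6 = 78/6 = 13; σ²_C = ((14−12)/6)² = 0.111
te_D = (6 + 4·7 + 8)/6 = 42/6 = 7; σ²_D = ((8−6)/6)² = 0.111
te_E = (11 + 4·13 + 21)/6 = 84/6 = 14; σ²_E = ((21−11)/6)² = 2.778
te_F = (7 + 4·11 + 15)/6 = 66/6 = 11; σ²_F = ((15−7)/6)² = 1.778
te_G = (9 + 4·13 + 23)/6 = 84/6 = 14; σ²_G = ((23−9)/6)² = 5.444
te_H = (8 + 4·11 + 14)/6 = 66/6 = 11; σ²_H = ((14−8)/6)² = 1.000

Forward pass:
ES_A = 0; EF_A = 2
ES_B = 0; EF_B = 8
ES_C = 2; EF_C = 2+13 = 15
ES_D = max(EF_A=2, EF_B=8) = 8; EF_D = 8+7 = 15
ES_E = 8; EF_E = 8+14 = 22
ES_F = 2; EF_F = 2+11 = 13
ES_G = 13; EF_G = 13+14 = 27
ES_H = max(EF_C=15, EF_D=15, EF_E=22, EF_G=27) = 27; EF_H = 27+11 = 38
Expected project duration μ = 38 weeks. Critical path: A → F → G → H.

Variance along critical path = 0.111 + 1.778 + 5.444 + 1.000 = 8.333; σ = √8.333 = 2.887 weeks.
Z = (34 − 38) / 2.887 = -1.386
P(T ≤ 34) = Φ(-1.386) ≈ 0.083

0.083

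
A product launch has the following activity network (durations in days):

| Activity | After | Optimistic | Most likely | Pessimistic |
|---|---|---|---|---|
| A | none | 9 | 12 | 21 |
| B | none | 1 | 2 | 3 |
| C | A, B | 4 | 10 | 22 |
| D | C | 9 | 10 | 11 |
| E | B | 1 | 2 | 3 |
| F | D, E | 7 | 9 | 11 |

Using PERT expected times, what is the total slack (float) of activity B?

11 days

te_A = (9 + 4·12 + 21)/6 = 78/6 = 13
te_B = (1 + 4·2 + 3)/6 = 12/6 = 2
te_C = (4 + 4·10 + 22)/6 = 66/6 = 11
te_D = (9 + 4·10 + 11)/6 = 60/6 = 10
te_E = (1 + 4·2 + 3)/6 = 12/6 = 2
te_F = (7 + 4·9 + 11)/6 = 54/6 = 9

Forward pass:
ES_A = 0; EF_A = 13
ES_B = 0; EF_B = 2
ES_C = max(EF_A=13, EF_B=2) = 13; EF_C = 13+11 = 24
ES_D = 24; EF_D = 24+10 = 34
ES_E = 2; EF_E = 2+2 = 4
ES_F = max(EF_D=34, EF_E=4) = 34; EF_F = 34+9 = 43
Expected project duration μ = 43 days. Critical path: A → C → D → F.

Backward pass:
LF_F = 43; LS_F = 43−9 = 34
LF_E = LS_F = 34; LS_E = 34−2 = 32
LF_D = LS_F = 34; LS_D = 34−10 = 24
LF_C = LS_D = 24; LS_C = 24−11 = 13
LF_B = min(LS_C=13, LS_E=32) = 13; LS_B = 13−2 = 11
LF_A = LS_C = 13; LS_A = 13−13 = 0
Slack_B = LS_B − ES_B = 11 − 0 = 11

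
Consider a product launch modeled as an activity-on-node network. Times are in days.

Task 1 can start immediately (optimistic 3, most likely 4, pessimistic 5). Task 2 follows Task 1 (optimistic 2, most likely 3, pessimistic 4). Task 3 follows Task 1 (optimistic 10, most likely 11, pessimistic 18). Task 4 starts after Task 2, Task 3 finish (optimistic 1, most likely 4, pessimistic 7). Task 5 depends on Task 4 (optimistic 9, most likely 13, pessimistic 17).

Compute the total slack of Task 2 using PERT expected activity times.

9 days

te_Task 1 = (3 + 4·4 + 5)/6 = 24/6 = 4
te_Task 2 = (2 + 4·3 + 4)/6 = 18/6 = 3
te_Task 3 = (10 + 4·11 + 18)/6 = 72/6 = 12
te_Task 4 = (1 + 4·4 + 7)/6 = 24/6 = 4
te_Task 5 = (9 + 4·13 + 17)/6 = 78/6 = 13

Forward pass:
ES_Task 1 = 0; EF_Task 1 = 4
ES_Task 2 = 4; EF_Task 2 = 4+3 = 7
ES_Task 3 = 4; EF_Task 3 = 4+12 = 16
ES_Task 4 = max(EF_Task 2=7, EF_Task 3=16) = 16; EF_Task 4 = 16+4 = 20
ES_Task 5 = 20; EF_Task 5 = 20+13 = 33
Expected project duration μ = 33 days. Critical path: Task 1 → Task 3 → Task 4 → Task 5.

Backward pass:
LF_Task 5 = 33; LS_Task 5 = 33−13 = 20
LF_Task 4 = LS_Task 5 = 20; LS_Task 4 = 20−4 = 16
LF_Task 3 = LS_Task 4 = 16; LS_Task 3 = 16−12 = 4
LF_Task 2 = LS_Task 4 = 16; LS_Task 2 = 16−3 = 13
LF_Task 1 = min(LS_Task 2=13, LS_Task 3=4) = 4; LS_Task 1 = 4−4 = 0
Slack_Task 2 = LS_Task 2 − ES_Task 2 = 13 − 4 = 9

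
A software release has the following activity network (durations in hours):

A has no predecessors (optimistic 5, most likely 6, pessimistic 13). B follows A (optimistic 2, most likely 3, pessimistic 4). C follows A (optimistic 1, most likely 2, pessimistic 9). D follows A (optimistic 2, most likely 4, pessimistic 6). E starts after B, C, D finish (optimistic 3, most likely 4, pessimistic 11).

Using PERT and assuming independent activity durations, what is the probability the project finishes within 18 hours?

te_A = (5 + 4·6 + 13)/6 = 42/6 = 7; σ²_A = ((13−5)/6)² = 1.778
te_B = (2 + 4·3 + 4)/6 = 18/6 = 3; σ²_B = ((4−2)/6)² = 0.111
te_C = (1 + 4·2 + 9)/6 = 18/6 = 3; σ²_C = ((9−1)/6)² = 1.778
te_D = (2 + 4·4 + 6)/6 = 24/6 = 4; σ²_D = ((6−2)/6)² = 0.444
te_E = (3 + 4·4 + 11)/6 = 30/6 = 5; σ²_E = ((11−3)/6)² = 1.778

Forward pass:
ES_A = 0; EF_A = 7
ES_B = 7; EF_B = 7+3 = 10
ES_C = 7; EF_C = 7+3 = 10
ES_D = 7; EF_D = 7+4 = 11
ES_E = max(EF_B=10, EF_C=10, EF_D=11) = 11; EF_E = 11+5 = 16
Expected project duration μ = 16 hours. Critical path: A → D → E.

Variance along critical path = 1.778 + 0.444 + 1.778 = 4.000; σ = √4.000 = 2.000 hours.
Z = (18 − 16) / 2.000 = 1.000
P(T ≤ 18) = Φ(1.000) ≈ 0.841

0.841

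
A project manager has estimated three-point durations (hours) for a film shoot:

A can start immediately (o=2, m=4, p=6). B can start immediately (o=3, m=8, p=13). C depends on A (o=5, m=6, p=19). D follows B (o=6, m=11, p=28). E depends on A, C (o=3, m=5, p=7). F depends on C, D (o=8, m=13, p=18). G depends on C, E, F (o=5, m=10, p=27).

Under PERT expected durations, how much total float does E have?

te_A = (2 + 4·4 + 6)/6 = 24/6 = 4
te_B = (3 + 4·8 + 13)/6 = 48/6 = 8
te_C = (5 + 4·6 + 19)/6 = 48/6 = 8
te_D = (6 + 4·11 + 28)/6 = 78/6 = 13
te_E = (3 + 4·5 + 7)/6 = 30/6 = 5
te_F = (8 + 4·13 + 18)/6 = 78/6 = 13
te_G = (5 + 4·10 + 27)/6 = 72/6 = 12

Forward pass:
ES_A = 0; EF_A = 4
ES_B = 0; EF_B = 8
ES_C = 4; EF_C = 4+8 = 12
ES_D = 8; EF_D = 8+13 = 21
ES_E = max(EF_A=4, EF_C=12) = 12; EF_E = 12+5 = 17
ES_F = max(EF_C=12, EF_D=21) = 21; EF_F = 21+13 = 34
ES_G = max(EF_C=12, EF_E=17, EF_F=34) = 34; EF_G = 34+12 = 46
Expected project duration μ = 46 hours. Critical path: B → D → F → G.

Backward pass:
LF_G = 46; LS_G = 46−12 = 34
LF_F = LS_G = 34; LS_F = 34−13 = 21
LF_E = LS_G = 34; LS_E = 34−5 = 29
LF_D = LS_F = 21; LS_D = 21−13 = 8
LF_C = min(LS_E=29, LS_F=21, LS_G=34) = 21; LS_C = 21−8 = 13
LF_B = LS_D = 8; LS_B = 8−8 = 0
LF_A = min(LS_C=13, LS_E=29) = 13; LS_A = 13−4 = 9
Slack_E = LS_E − ES_E = 29 − 12 = 17

17 hours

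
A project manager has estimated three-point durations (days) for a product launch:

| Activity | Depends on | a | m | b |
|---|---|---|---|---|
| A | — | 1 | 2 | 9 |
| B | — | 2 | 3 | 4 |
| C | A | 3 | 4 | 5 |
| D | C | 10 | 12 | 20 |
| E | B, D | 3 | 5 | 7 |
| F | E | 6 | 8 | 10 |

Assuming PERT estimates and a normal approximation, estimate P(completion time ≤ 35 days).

te_A = (1 + 4·2 + 9)/6 = 18/6 = 3; σ²_A = ((9−1)/6)² = 1.778
te_B = (2 + 4·3 + 4)/6 = 18/6 = 3; σ²_B = ((4−2)/6)² = 0.111
te_C = (3 + 4·4 + 5)/6 = 24/6 = 4; σ²_C = ((5−3)/6)² = 0.111
te_D = (10 + 4·12 + 20)/6 = 78/6 = 13; σ²_D = ((20−10)/6)² = 2.778
te_E = (3 + 4·5 + 7)/6 = 30/6 = 5; σ²_E = ((7−3)/6)² = 0.444
te_F = (6 + 4·8 + 10)/6 = 48/6 = 8; σ²_F = ((10−6)/6)² = 0.444

Forward pass:
ES_A = 0; EF_A = 3
ES_B = 0; EF_B = 3
ES_C = 3; EF_C = 3+4 = 7
ES_D = 7; EF_D = 7+13 = 20
ES_E = max(EF_B=3, EF_D=20) = 20; EF_E = 20+5 = 25
ES_F = 25; EF_F = 25+8 = 33
Expected project duration μ = 33 days. Critical path: A → C → D → E → F.

Variance along critical path = 1.778 + 0.111 + 2.778 + 0.444 + 0.444 = 5.556; σ = √5.556 = 2.357 days.
Z = (35 − 33) / 2.357 = 0.849
P(T ≤ 35) = Φ(0.849) ≈ 0.802

0.802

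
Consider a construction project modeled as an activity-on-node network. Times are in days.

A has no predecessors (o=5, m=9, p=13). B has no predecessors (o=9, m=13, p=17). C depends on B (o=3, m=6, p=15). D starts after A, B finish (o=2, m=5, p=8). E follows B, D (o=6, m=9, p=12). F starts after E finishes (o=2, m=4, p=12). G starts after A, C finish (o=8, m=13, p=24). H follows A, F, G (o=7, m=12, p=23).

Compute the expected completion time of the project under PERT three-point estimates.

te_A = (5 + 4·9 + 13)/6 = 54/6 = 9
te_B = (9 + 4·13 + 17)/6 = 78/6 = 13
te_C = (3 + 4·6 + 15)/6 = 42/6 = 7
te_D = (2 + 4·5 + 8)/6 = 30/6 = 5
te_E = (6 + 4·9 + 12)/6 = 54/6 = 9
te_F = (2 + 4·4 + 12)/6 = 30/6 = 5
te_G = (8 + 4·13 + 24)/6 = 84/6 = 14
te_H = (7 + 4·12 + 23)/6 = 78/6 = 13

Forward pass:
ES_A = 0; EF_A = 9
ES_B = 0; EF_B = 13
ES_C = 13; EF_C = 13+7 = 20
ES_D = max(EF_A=9, EF_B=13) = 13; EF_D = 13+5 = 18
ES_E = max(EF_B=13, EF_D=18) = 18; EF_E = 18+9 = 27
ES_F = 27; EF_F = 27+5 = 32
ES_G = max(EF_A=9, EF_C=20) = 20; EF_G = 20+14 = 34
ES_H = max(EF_A=9, EF_F=32, EF_G=34) = 34; EF_H = 34+13 = 47
Expected project duration μ = 47 days. Critical path: B → C → G → H.

47 days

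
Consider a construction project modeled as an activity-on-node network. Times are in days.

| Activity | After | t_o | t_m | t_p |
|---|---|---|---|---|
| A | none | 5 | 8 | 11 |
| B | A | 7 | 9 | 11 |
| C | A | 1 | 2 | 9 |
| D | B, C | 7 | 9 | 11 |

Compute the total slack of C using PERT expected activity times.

te_A = (5 + 4·8 + 11)/6 = 48/6 = 8
te_B = (7 + 4·9 + 11)/6 = 54/6 = 9
te_C = (1 + 4·2 + 9)/6 = 18/6 = 3
te_D = (7 + 4·9 + 11)/6 = 54/6 = 9

Forward pass:
ES_A = 0; EF_A = 8
ES_B = 8; EF_B = 8+9 = 17
ES_C = 8; EF_C = 8+3 = 11
ES_D = max(EF_B=17, EF_C=11) = 17; EF_D = 17+9 = 26
Expected project duration μ = 26 days. Critical path: A → B → D.

Backward pass:
LF_D = 26; LS_D = 26−9 = 17
LF_C = LS_D = 17; LS_C = 17−3 = 14
LF_B = LS_D = 17; LS_B = 17−9 = 8
LF_A = min(LS_B=8, LS_C=14) = 8; LS_A = 8−8 = 0
Slack_C = LS_C − ES_C = 14 − 8 = 6

6 days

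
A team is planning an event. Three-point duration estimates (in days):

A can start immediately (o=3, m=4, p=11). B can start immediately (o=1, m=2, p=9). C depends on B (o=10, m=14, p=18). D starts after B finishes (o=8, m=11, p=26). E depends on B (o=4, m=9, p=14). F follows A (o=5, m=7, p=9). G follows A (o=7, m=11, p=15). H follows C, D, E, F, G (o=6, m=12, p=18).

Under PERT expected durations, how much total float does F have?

te_A = (3 + 4·4 + 11)/6 = 30/6 = 5
te_B = (1 + 4·2 + 9)/6 = 18/6 = 3
te_C = (10 + 4·14 + 18)/6 = 84/6 = 14
te_D = (8 + 4·11 + 26)/6 = 78/6 = 13
te_E = (4 + 4·9 + 14)/6 = 54/6 = 9
te_F = (5 + 4·7 + 9)/6 = 42/6 = 7
te_G = (7 + 4·11 + 15)/6 = 66/6 = 11
te_H = (6 + 4·12 + 18)/6 = 72/6 = 12

Forward pass:
ES_A = 0; EF_A = 5
ES_B = 0; EF_B = 3
ES_C = 3; EF_C = 3+14 = 17
ES_D = 3; EF_D = 3+13 = 16
ES_E = 3; EF_E = 3+9 = 12
ES_F = 5; EF_F = 5+7 = 12
ES_G = 5; EF_G = 5+11 = 16
ES_H = max(EF_C=17, EF_D=16, EF_E=12, EF_F=12, EF_G=16) = 17; EF_H = 17+12 = 29
Expected project duration μ = 29 days. Critical path: B → C → H.

Backward pass:
LF_H = 29; LS_H = 29−12 = 17
LF_G = LS_H = 17; LS_G = 17−11 = 6
LF_F = LS_H = 17; LS_F = 17−7 = 10
LF_E = LS_H = 17; LS_E = 17−9 = 8
LF_D = LS_H = 17; LS_D = 17−13 = 4
LF_C = LS_H = 17; LS_C = 17−14 = 3
LF_B = min(LS_C=3, LS_D=4, LS_E=8) = 3; LS_B = 3−3 = 0
LF_A = min(LS_F=10, LS_G=6) = 6; LS_A = 6−5 = 1
Slack_F = LS_F − ES_F = 10 − 5 = 5

5 days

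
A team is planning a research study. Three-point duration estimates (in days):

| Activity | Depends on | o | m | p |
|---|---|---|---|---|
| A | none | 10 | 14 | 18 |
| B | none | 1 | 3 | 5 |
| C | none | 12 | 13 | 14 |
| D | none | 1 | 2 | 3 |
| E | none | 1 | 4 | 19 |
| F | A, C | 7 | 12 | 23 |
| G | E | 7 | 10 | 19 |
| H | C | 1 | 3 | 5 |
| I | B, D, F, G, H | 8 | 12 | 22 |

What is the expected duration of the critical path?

40 days

te_A = (10 + 4·14 + 18)/6 = 84/6 = 14
te_B = (1 + 4·3 + 5)/6 = 18/6 = 3
te_C = (12 + 4·13 + 14)/6 = 78/6 = 13
te_D = (1 + 4·2 + 3)/6 = 12/6 = 2
te_E = (1 + 4·4 + 19)/6 = 36/6 = 6
te_F = (7 + 4·12 + 23)/6 = 78/6 = 13
te_G = (7 + 4·10 + 19)/6 = 66/6 = 11
te_H = (1 + 4·3 + 5)/6 = 18/6 = 3
te_I = (8 + 4·12 + 22)/6 = 78/6 = 13

Forward pass:
ES_A = 0; EF_A = 14
ES_B = 0; EF_B = 3
ES_C = 0; EF_C = 13
ES_D = 0; EF_D = 2
ES_E = 0; EF_E = 6
ES_F = max(EF_A=14, EF_C=13) = 14; EF_F = 14+13 = 27
ES_G = 6; EF_G = 6+11 = 17
ES_H = 13; EF_H = 13+3 = 16
ES_I = max(EF_B=3, EF_D=2, EF_F=27, EF_G=17, EF_H=16) = 27; EF_I = 27+13 = 40
Expected project duration μ = 40 days. Critical path: A → F → I.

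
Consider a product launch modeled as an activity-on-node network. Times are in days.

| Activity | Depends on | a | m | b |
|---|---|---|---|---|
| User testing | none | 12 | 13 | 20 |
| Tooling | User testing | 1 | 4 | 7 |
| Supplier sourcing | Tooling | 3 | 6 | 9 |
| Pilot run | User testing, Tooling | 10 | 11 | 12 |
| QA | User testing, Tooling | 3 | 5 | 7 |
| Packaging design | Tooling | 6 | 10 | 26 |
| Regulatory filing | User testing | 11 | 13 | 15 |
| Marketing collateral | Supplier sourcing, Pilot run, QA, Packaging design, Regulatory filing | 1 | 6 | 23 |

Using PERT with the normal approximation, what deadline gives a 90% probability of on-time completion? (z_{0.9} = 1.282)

te_User testing = (12 + 4·13 + 20)/6 = 84/6 = 14; σ²_User testing = ((20−12)/6)² = 1.778
te_Tooling = (1 + 4·4 + 7)/6 = 24/6 = 4; σ²_Tooling = ((7−1)/6)² = 1.000
te_Supplier sourcing = (3 + 4·6 + 9)/6 = 36/6 = 6; σ²_Supplier sourcing = ((9−3)/6)² = 1.000
te_Pilot run = (10 + 4·11 + 12)/6 = 66/6 = 11; σ²_Pilot run = ((12−10)/6)² = 0.111
te_QA = (3 + 4·5 + 7)/6 = 30/6 = 5; σ²_QA = ((7−3)/6)² = 0.444
te_Packaging design = (6 + 4·10 + 26)/6 = 72/6 = 12; σ²_Packaging design = ((26−6)/6)² = 11.111
te_Regulatory filing = (11 + 4·13 + 15)/6 = 78/6 = 13; σ²_Regulatory filing = ((15−11)/6)² = 0.444
te_Marketing collateral = (1 + 4·6 + 23)/6 = 48/6 = 8; σ²_Marketing collateral = ((23−1)/6)² = 13.444

Forward pass:
ES_User testing = 0; EF_User testing = 14
ES_Tooling = 14; EF_Tooling = 14+4 = 18
ES_Supplier sourcing = 18; EF_Supplier sourcing = 18+6 = 24
ES_Pilot run = max(EF_User testing=14, EF_Tooling=18) = 18; EF_Pilot run = 18+11 = 29
ES_QA = max(EF_User testing=14, EF_Tooling=18) = 18; EF_QA = 18+5 = 23
ES_Packaging design = 18; EF_Packaging design = 18+12 = 30
ES_Regulatory filing = 14; EF_Regulatory filing = 14+13 = 27
ES_Marketing collateral = max(EF_Supplier sourcing=24, EF_Pilot run=29, EF_QA=23, EF_Packaging design=30, EF_Regulatory filing=27) = 30; EF_Marketing collateral = 30+8 = 38
Expected project duration μ = 38 days. Critical path: User testing → Tooling → Packaging design → Marketing collateral.

Variance along critical path = 1.778 + 1.000 + 11.111 + 13.444 = 27.333; σ = 5.228 days.
D = μ + z·σ = 38 + 1.282·5.228 = 44.7 days

44.7 days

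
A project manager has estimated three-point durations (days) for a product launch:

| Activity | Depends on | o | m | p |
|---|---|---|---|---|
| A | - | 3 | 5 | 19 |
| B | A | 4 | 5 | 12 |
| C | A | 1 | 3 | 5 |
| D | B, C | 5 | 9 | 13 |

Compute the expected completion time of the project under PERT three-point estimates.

te_A = (3 + 4·5 + 19)/6 = 42/6 = 7
te_B = (4 + 4·5 + 12)/6 = 36/6 = 6
te_C = (1 + 4·3 + 5)/6 = 18/6 = 3
te_D = (5 + 4·9 + 13)/6 = 54/6 = 9

Forward pass:
ES_A = 0; EF_A = 7
ES_B = 7; EF_B = 7+6 = 13
ES_C = 7; EF_C = 7+3 = 10
ES_D = max(EF_B=13, EF_C=10) = 13; EF_D = 13+9 = 22
Expected project duration μ = 22 days. Critical path: A → B → D.

22 days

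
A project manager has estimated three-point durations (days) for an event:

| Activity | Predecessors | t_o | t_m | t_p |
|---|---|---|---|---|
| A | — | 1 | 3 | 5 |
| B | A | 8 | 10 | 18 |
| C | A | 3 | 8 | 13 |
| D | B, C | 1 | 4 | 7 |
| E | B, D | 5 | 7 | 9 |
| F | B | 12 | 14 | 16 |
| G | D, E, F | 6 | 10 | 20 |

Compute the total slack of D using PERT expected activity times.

3 days

te_A = (1 + 4·3 + 5)/6 = 18/6 = 3
te_B = (8 + 4·10 + 18)/6 = 66/6 = 11
te_C = (3 + 4·8 + 13)/6 = 48/6 = 8
te_D = (1 + 4·4 + 7)/6 = 24/6 = 4
te_E = (5 + 4·7 + 9)/6 = 42/6 = 7
te_F = (12 + 4·14 + 16)/6 = 84/6 = 14
te_G = (6 + 4·10 + 20)/6 = 66/6 = 11

Forward pass:
ES_A = 0; EF_A = 3
ES_B = 3; EF_B = 3+11 = 14
ES_C = 3; EF_C = 3+8 = 11
ES_D = max(EF_B=14, EF_C=11) = 14; EF_D = 14+4 = 18
ES_E = max(EF_B=14, EF_D=18) = 18; EF_E = 18+7 = 25
ES_F = 14; EF_F = 14+14 = 28
ES_G = max(EF_D=18, EF_E=25, EF_F=28) = 28; EF_G = 28+11 = 39
Expected project duration μ = 39 days. Critical path: A → B → F → G.

Backward pass:
LF_G = 39; LS_G = 39−11 = 28
LF_F = LS_G = 28; LS_F = 28−14 = 14
LF_E = LS_G = 28; LS_E = 28−7 = 21
LF_D = min(LS_E=21, LS_G=28) = 21; LS_D = 21−4 = 17
LF_C = LS_D = 17; LS_C = 17−8 = 9
LF_B = min(LS_D=17, LS_E=21, LS_F=14) = 14; LS_B = 14−11 = 3
LF_A = min(LS_B=3, LS_C=9) = 3; LS_A = 3−3 = 0
Slack_D = LS_D − ES_D = 17 − 14 = 3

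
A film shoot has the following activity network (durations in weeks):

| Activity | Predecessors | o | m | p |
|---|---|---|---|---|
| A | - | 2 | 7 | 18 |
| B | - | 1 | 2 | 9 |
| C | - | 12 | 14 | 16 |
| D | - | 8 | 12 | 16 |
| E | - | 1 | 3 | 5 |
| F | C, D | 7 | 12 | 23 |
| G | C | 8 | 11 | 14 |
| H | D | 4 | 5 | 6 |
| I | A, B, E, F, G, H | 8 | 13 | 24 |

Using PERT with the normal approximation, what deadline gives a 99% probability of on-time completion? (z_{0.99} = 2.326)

te_A = (2 + 4·7 + 18)/6 = 48/6 = 8; σ²_A = ((18−2)/6)² = 7.111
te_B = (1 + 4·2 + 9)/6 = 18/6 = 3; σ²_B = ((9−1)/6)² = 1.778
te_C = (12 + 4·14 + 16)/6 = 84/6 = 14; σ²_C = ((16−12)/6)² = 0.444
te_D = (8 + 4·12 + 16)/6 = 72/6 = 12; σ²_D = ((16−8)/6)² = 1.778
te_E = (1 + 4·3 + 5)/6 = 18/6 = 3; σ²_E = ((5−1)/6)² = 0.444
te_F = (7 + 4·12 + 23)/6 = 78/6 = 13; σ²_F = ((23−7)/6)² = 7.111
te_G = (8 + 4·11 + 14)/6 = 66/6 = 11; σ²_G = ((14−8)/6)² = 1.000
te_H = (4 + 4·5 + 6)/6 = 30/6 = 5; σ²_H = ((6−4)/6)² = 0.111
te_I = (8 + 4·13 + 24)/6 = 84/6 = 14; σ²_I = ((24−8)/6)² = 7.111

Forward pass:
ES_A = 0; EF_A = 8
ES_B = 0; EF_B = 3
ES_C = 0; EF_C = 14
ES_D = 0; EF_D = 12
ES_E = 0; EF_E = 3
ES_F = max(EF_C=14, EF_D=12) = 14; EF_F = 14+13 = 27
ES_G = 14; EF_G = 14+11 = 25
ES_H = 12; EF_H = 12+5 = 17
ES_I = max(EF_A=8, EF_B=3, EF_E=3, EF_F=27, EF_G=25, EF_H=17) = 27; EF_I = 27+14 = 41
Expected project duration μ = 41 weeks. Critical path: C → F → I.

Variance along critical path = 0.444 + 7.111 + 7.111 = 14.667; σ = 3.830 weeks.
D = μ + z·σ = 41 + 2.326·3.830 = 49.9 weeks

49.9 weeks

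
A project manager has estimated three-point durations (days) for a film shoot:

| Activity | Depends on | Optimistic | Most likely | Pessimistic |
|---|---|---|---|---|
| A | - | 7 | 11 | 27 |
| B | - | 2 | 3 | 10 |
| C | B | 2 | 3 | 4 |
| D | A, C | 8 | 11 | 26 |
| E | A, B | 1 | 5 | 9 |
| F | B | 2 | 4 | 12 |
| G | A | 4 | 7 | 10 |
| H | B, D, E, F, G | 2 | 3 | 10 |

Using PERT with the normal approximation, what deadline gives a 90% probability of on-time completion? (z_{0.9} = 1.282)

te_A = (7 + 4·11 + 27)/6 = 78/6 = 13; σ²_A = ((27−7)/6)² = 11.111
te_B = (2 + 4·3 + 10)/6 = 24/6 = 4; σ²_B = ((10−2)/6)² = 1.778
te_C = (2 + 4·3 + 4)/6 = 18/6 = 3; σ²_C = ((4−2)/6)² = 0.111
te_D = (8 + 4·11 + 26)/6 = 78/6 = 13; σ²_D = ((26−8)/6)² = 9.000
te_E = (1 + 4·5 + 9)/6 = 30/6 = 5; σ²_E = ((9−1)/6)² = 1.778
te_F = (2 + 4·4 + 12)/6 = 30/6 = 5; σ²_F = ((12−2)/6)² = 2.778
te_G = (4 + 4·7 + 10)/6 = 42/6 = 7; σ²_G = ((10−4)/6)² = 1.000
te_H = (2 + 4·3 + 10)/6 = 24/6 = 4; σ²_H = ((10−2)/6)² = 1.778

Forward pass:
ES_A = 0; EF_A = 13
ES_B = 0; EF_B = 4
ES_C = 4; EF_C = 4+3 = 7
ES_D = max(EF_A=13, EF_C=7) = 13; EF_D = 13+13 = 26
ES_E = max(EF_A=13, EF_B=4) = 13; EF_E = 13+5 = 18
ES_F = 4; EF_F = 4+5 = 9
ES_G = 13; EF_G = 13+7 = 20
ES_H = max(EF_B=4, EF_D=26, EF_E=18, EF_F=9, EF_G=20) = 26; EF_H = 26+4 = 30
Expected project duration μ = 30 days. Critical path: A → D → H.

Variance along critical path = 11.111 + 9.000 + 1.778 = 21.889; σ = 4.679 days.
D = μ + z·σ = 30 + 1.282·4.679 = 36.0 days

36.0 days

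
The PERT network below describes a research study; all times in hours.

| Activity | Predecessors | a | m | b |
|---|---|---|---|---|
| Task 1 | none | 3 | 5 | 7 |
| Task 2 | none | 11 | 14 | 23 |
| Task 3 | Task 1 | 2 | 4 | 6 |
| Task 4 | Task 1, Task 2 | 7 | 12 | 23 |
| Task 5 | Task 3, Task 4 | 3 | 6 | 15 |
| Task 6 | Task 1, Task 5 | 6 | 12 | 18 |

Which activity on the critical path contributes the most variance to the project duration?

Task 4

te_Task 1 = (3 + 4·5 + 7)/6 = 30/6 = 5; σ²_Task 1 = ((7−3)/6)² = 0.444
te_Task 2 = (11 + 4·14 + 23)/6 = 90/6 = 15; σ²_Task 2 = ((23−11)/6)² = 4.000
te_Task 3 = (2 + 4·4 + 6)/6 = 24/6 = 4; σ²_Task 3 = ((6−2)/6)² = 0.444
te_Task 4 = (7 + 4·12 + 23)/6 = 78/6 = 13; σ²_Task 4 = ((23−7)/6)² = 7.111
te_Task 5 = (3 + 4·6 + 15)/6 = 42/6 = 7; σ²_Task 5 = ((15−3)/6)² = 4.000
te_Task 6 = (6 + 4·12 + 18)/6 = 72/6 = 12; σ²_Task 6 = ((18−6)/6)² = 4.000

Forward pass:
ES_Task 1 = 0; EF_Task 1 = 5
ES_Task 2 = 0; EF_Task 2 = 15
ES_Task 3 = 5; EF_Task 3 = 5+4 = 9
ES_Task 4 = max(EF_Task 1=5, EF_Task 2=15) = 15; EF_Task 4 = 15+13 = 28
ES_Task 5 = max(EF_Task 3=9, EF_Task 4=28) = 28; EF_Task 5 = 28+7 = 35
ES_Task 6 = max(EF_Task 1=5, EF_Task 5=35) = 35; EF_Task 6 = 35+12 = 47
Expected project duration μ = 47 hours. Critical path: Task 2 → Task 4 → Task 5 → Task 6.

Variances on critical path: σ²_Task 2=4.000, σ²_Task 4=7.111, σ²_Task 5=4.000, σ²_Task 6=4.000.
Largest is σ²_Task 4 = 7.111.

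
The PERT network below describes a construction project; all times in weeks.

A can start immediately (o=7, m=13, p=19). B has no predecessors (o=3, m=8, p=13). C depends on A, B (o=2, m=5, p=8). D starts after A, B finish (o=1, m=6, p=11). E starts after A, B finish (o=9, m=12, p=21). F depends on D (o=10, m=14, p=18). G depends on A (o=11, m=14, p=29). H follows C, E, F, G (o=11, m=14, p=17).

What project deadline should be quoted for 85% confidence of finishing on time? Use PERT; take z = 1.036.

50.2 weeks

te_A = (7 + 4·13 + 19)/6 = 78/6 = 13; σ²_A = ((19−7)/6)² = 4.000
te_B = (3 + 4·8 + 13)/6 = 48/6 = 8; σ²_B = ((13−3)/6)² = 2.778
te_C = (2 + 4·5 + 8)/6 = 30/6 = 5; σ²_C = ((8−2)/6)² = 1.000
te_D = (1 + 4·6 + 11)/6 = 36/6 = 6; σ²_D = ((11−1)/6)² = 2.778
te_E = (9 + 4·12 + 21)/6 = 78/6 = 13; σ²_E = ((21−9)/6)² = 4.000
te_F = (10 + 4·14 + 18)/6 = 84/6 = 14; σ²_F = ((18−10)/6)² = 1.778
te_G = (11 + 4·14 + 29)/6 = 96/6 = 16; σ²_G = ((29−11)/6)² = 9.000
te_H = (11 + 4·14 + 17)/6 = 84/6 = 14; σ²_H = ((17−11)/6)² = 1.000

Forward pass:
ES_A = 0; EF_A = 13
ES_B = 0; EF_B = 8
ES_C = max(EF_A=13, EF_B=8) = 13; EF_C = 13+5 = 18
ES_D = max(EF_A=13, EF_B=8) = 13; EF_D = 13+6 = 19
ES_E = max(EF_A=13, EF_B=8) = 13; EF_E = 13+13 = 26
ES_F = 19; EF_F = 19+14 = 33
ES_G = 13; EF_G = 13+16 = 29
ES_H = max(EF_C=18, EF_E=26, EF_F=33, EF_G=29) = 33; EF_H = 33+14 = 47
Expected project duration μ = 47 weeks. Critical path: A → D → F → H.

Variance along critical path = 4.000 + 2.778 + 1.778 + 1.000 = 9.556; σ = 3.091 weeks.
D = μ + z·σ = 47 + 1.036·3.091 = 50.2 weeks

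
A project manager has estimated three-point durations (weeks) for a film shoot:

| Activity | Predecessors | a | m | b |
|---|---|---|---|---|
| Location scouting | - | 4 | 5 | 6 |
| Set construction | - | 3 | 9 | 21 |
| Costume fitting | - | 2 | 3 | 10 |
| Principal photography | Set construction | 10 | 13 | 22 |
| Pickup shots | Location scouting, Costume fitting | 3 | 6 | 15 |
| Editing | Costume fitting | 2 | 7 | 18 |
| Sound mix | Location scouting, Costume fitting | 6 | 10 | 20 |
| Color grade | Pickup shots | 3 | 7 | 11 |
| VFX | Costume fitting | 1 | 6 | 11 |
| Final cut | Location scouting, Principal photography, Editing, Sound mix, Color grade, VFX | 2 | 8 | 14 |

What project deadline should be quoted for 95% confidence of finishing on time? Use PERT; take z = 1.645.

38.8 weeks

te_Location scouting = (4 + 4·5 + 6)/6 = 30/6 = 5; σ²_Location scouting = ((6−4)/6)² = 0.111
te_Set construction = (3 + 4·9 + 21)/6 = 60/6 = 10; σ²_Set construction = ((21−3)/6)² = 9.000
te_Costume fitting = (2 + 4·3 + 10)/6 = 24/6 = 4; σ²_Costume fitting = ((10−2)/6)² = 1.778
te_Principal photography = (10 + 4·13 + 22)/6 = 84/6 = 14; σ²_Principal photography = ((22−10)/6)² = 4.000
te_Pickup shots = (3 + 4·6 + 15)/6 = 42/6 = 7; σ²_Pickup shots = ((15−3)/6)² = 4.000
te_Editing = (2 + 4·7 + 18)/6 = 48/6 = 8; σ²_Editing = ((18−2)/6)² = 7.111
te_Sound mix = (6 + 4·10 + 20)/6 = 66/6 = 11; σ²_Sound mix = ((20−6)/6)² = 5.444
te_Color grade = (3 + 4·7 + 11)/6 = 42/6 = 7; σ²_Color grade = ((11−3)/6)² = 1.778
te_VFX = (1 + 4·6 + 11)/6 = 36/6 = 6; σ²_VFX = ((11−1)/6)² = 2.778
te_Final cut = (2 + 4·8 + 14)/6 = 48/6 = 8; σ²_Final cut = ((14−2)/6)² = 4.000

Forward pass:
ES_Location scouting = 0; EF_Location scouting = 5
ES_Set construction = 0; EF_Set construction = 10
ES_Costume fitting = 0; EF_Costume fitting = 4
ES_Principal photography = 10; EF_Principal photography = 10+14 = 24
ES_Pickup shots = max(EF_Location scouting=5, EF_Costume fitting=4) = 5; EF_Pickup shots = 5+7 = 12
ES_Editing = 4; EF_Editing = 4+8 = 12
ES_Sound mix = max(EF_Location scouting=5, EF_Costume fitting=4) = 5; EF_Sound mix = 5+11 = 16
ES_Color grade = 12; EF_Color grade = 12+7 = 19
ES_VFX = 4; EF_VFX = 4+6 = 10
ES_Final cut = max(EF_Location scouting=5, EF_Principal photography=24, EF_Editing=12, EF_Sound mix=16, EF_Color grade=19, EF_VFX=10) = 24; EF_Final cut = 24+8 = 32
Expected project duration μ = 32 weeks. Critical path: Set construction → Principal photography → Final cut.

Variance along critical path = 9.000 + 4.000 + 4.000 = 17.000; σ = 4.123 weeks.
D = μ + z·σ = 32 + 1.645·4.123 = 38.8 weeks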